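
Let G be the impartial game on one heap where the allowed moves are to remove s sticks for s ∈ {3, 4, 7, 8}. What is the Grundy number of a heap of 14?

1

Grundy values for subtraction set {3, 4, 7, 8}:
g(0) = mex{} = 0
g(1) = mex{} = 0
g(2) = mex{} = 0
g(3) = mex{0} = 1
g(4) = mex{0} = 1
g(5) = mex{0} = 1
g(6) = mex{0,1} = 2
g(7) = mex{0,1} = 2
g(8) = mex{0,1} = 2
g(9) = mex{0,1,2} = 3
g(10) = mex{0,1,2} = 3
g(11) = mex{1,2} = 0
g(12) = mex{1,2,3} = 0
g(13) = mex{1,2,3} = 0
g(14) = mex{0,2,3} = 1
So g(14) = 1.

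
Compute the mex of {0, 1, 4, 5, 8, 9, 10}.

The values 0, 1 are all present; 2 is the first non-negative integer missing from the set.

2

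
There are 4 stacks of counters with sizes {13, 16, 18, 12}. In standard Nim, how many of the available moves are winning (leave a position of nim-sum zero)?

Compute the nim-sum pairwise:
13 ⊕ 16 = 29
29 ⊕ 18 = 15
15 ⊕ 12 = 3
The overall nim-sum is X = 3. A stack of size p has a winning move iff p XOR X < p (reduce it to p XOR X).
  13: 13 XOR 3 = 14 ≥ 13 — no move.
  16: 16 XOR 3 = 19 ≥ 16 — no move.
  18: 18 XOR 3 = 17 < 18 — winning move (to 17).
  12: 12 XOR 3 = 15 ≥ 12 — no move.
That gives 1 winning move.

1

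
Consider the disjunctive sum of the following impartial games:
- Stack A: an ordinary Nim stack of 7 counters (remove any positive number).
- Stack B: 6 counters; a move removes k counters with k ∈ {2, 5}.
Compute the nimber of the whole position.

6

Stack A is a plain Nim stack of size 7, so its Grundy value is 7.
Grundy values for stack B (subtraction set {2, 5}):
k:     0  1  2  3  4  5  6
g(k):  0  0  1  1  0  2  1
So g(6) = 1.
By the Sprague-Grundy theorem, the Grundy value of a sum of independent games is the XOR of the component values.
Combined value = 7 XOR 1 = 6.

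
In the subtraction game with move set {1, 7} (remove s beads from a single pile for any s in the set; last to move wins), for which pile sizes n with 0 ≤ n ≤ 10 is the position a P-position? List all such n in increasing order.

0, 2, 4, 6, 8, 10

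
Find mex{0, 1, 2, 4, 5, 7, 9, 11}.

The values 0, 1, 2 are all present; 3 is the first non-negative integer missing from the set.

3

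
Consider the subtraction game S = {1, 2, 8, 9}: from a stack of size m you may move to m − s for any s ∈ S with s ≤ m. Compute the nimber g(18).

Build the Grundy sequence with g(k) = mex{g(k−s) : s ∈ {1, 2, 8, 9}, s ≤ k}:
k:     0  1  2  3  4  5  6  7  8  9 10 11 12 13 14 15 16 17 18
g(k):  0  1  2  0  1  2  0  1  2  3  0  1  2  0  1  2  0  1  2
So g(18) = 2.

2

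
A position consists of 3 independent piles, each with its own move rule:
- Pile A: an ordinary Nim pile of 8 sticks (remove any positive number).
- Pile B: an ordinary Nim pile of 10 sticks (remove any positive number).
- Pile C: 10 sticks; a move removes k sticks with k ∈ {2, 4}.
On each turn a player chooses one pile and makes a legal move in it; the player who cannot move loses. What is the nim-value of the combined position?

Pile A is a plain Nim pile of size 8, so its Grundy value is 8.
Pile B is a plain Nim pile of size 10, so its Grundy value is 10.
Grundy values for pile C (subtraction set {2, 4}):
g(0) = mex{} = 0
g(1) = mex{} = 0
g(2) = mex{0} = 1
g(3) = mex{0} = 1
g(4) = mex{0,1} = 2
g(5) = mex{0,1} = 2
g(6) = mex{1,2} = 0
g(7) = mex{1,2} = 0
g(8) = mex{0,2} = 1
g(9) = mex{0,2} = 1
g(10) = mex{0,1} = 2
So g(10) = 2.
By the Sprague-Grundy theorem, the Grundy value of a sum of independent games is the XOR of the component values.
Combined value = 8 XOR 10 XOR 2 = 0.

0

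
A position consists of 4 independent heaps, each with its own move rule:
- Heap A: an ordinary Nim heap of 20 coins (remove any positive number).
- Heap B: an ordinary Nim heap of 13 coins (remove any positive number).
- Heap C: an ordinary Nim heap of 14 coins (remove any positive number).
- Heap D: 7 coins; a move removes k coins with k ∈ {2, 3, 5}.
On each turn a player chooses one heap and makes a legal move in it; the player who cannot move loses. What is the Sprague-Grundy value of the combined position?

Heap A is a plain Nim heap of size 20, so its Grundy value is 20.
Heap B is a plain Nim heap of size 13, so its Grundy value is 13.
Heap C is a plain Nim heap of size 14, so its Grundy value is 14.
Grundy values for heap D (subtraction set {2, 3, 5}):
g(0) = mex{} = 0
g(1) = mex{} = 0
g(2) = mex{0} = 1
g(3) = mex{0} = 1
g(4) = mex{0,1} = 2
g(5) = mex{0,1} = 2
g(6) = mex{0,1,2} = 3
g(7) = mex{1,2} = 0
So g(7) = 0.
The value of a disjunctive sum is the nim-sum of the parts.
Combined value = 20 ⊕ 13 ⊕ 14 ⊕ 0 = 23.

23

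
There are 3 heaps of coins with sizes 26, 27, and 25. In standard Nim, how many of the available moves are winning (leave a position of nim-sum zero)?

Nim-sum: 26 XOR 27 XOR 25 = 24.
The overall nim-sum is X = 24. A heap of size p has a winning move iff p XOR X < p (reduce it to p XOR X).
  26: 26 XOR 24 = 2 < 26 — winning move (to 2).
  27: 27 XOR 24 = 3 < 27 — winning move (to 3).
  25: 25 XOR 24 = 1 < 25 — winning move (to 1).
That gives 3 winning moves.

3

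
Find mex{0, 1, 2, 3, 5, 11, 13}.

4

The values 0, 1, 2, 3 are all present; 4 is the first non-negative integer missing from the set.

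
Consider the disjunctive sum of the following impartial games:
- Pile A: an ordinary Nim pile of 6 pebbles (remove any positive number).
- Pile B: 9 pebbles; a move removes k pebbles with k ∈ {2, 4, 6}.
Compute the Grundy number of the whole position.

Pile A is a plain Nim pile of size 6, so its Grundy value is 6.
Build the Grundy sequence for pile B with g(k) = mex{g(k−s) : s ∈ {2, 4, 6}, s ≤ k}:
k:     0  1  2  3  4  5  6  7  8  9
g(k):  0  0  1  1  2  2  3  3  0  0
So g(9) = 0.
The value of a disjunctive sum is the nim-sum of the parts.
Combined value = 6 XOR 0 = 6.

6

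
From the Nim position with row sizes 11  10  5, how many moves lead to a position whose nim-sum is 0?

1

In binary:
  1011  (11)
  1010  (10)
  0101  (5)
  ----
  0100  (4)
The overall nim-sum is X = 4. A row of size p has a winning move iff p XOR X < p (reduce it to p XOR X).
  11: 11 XOR 4 = 15 ≥ 11 — no move.
  10: 10 XOR 4 = 14 ≥ 10 — no move.
  5: 5 XOR 4 = 1 < 5 — winning move (to 1).
That gives 1 winning move.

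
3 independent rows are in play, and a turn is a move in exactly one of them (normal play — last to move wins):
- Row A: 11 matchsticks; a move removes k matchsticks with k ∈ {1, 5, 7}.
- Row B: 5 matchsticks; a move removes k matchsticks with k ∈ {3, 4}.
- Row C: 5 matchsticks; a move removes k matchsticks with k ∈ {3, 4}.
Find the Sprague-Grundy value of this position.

Build the Grundy sequence for row A with g(k) = mex{g(k−s) : s ∈ {1, 5, 7}, s ≤ k}:
k:     0  1  2  3  4  5  6  7  8  9 10 11
g(k):  0  1  0  1  0  1  0  1  0  1  0  1
So g(11) = 1.
Grundy values for row B (subtraction set {3, 4}):
g(0) = mex{} = 0
g(1) = mex{} = 0
g(2) = mex{} = 0
g(3) = mex{0} = 1
g(4) = mex{0} = 1
g(5) = mex{0} = 1
So g(5) = 1.
Grundy values for row C (subtraction set {3, 4}):
k:     0  1  2  3  4  5
g(k):  0  0  0  1  1  1
So g(5) = 1.
By the Sprague-Grundy theorem, the Grundy value of a sum of independent games is the XOR of the component values.
Combined value = 1 XOR 1 XOR 1 = 1.

1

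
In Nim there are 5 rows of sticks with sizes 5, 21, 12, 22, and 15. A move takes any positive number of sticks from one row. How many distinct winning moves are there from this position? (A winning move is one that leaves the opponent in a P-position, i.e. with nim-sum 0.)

In binary:
  00101  (5)
  10101  (21)
  01100  (12)
  10110  (22)
  01111  (15)
  -----
  00101  (5)
The overall nim-sum is X = 5. A row of size p has a winning move iff p XOR X < p (reduce it to p XOR X).
  5: 5 XOR 5 = 0 < 5 — winning move (to 0).
  21: 21 XOR 5 = 16 < 21 — winning move (to 16).
  12: 12 XOR 5 = 9 < 12 — winning move (to 9).
  22: 22 XOR 5 = 19 < 22 — winning move (to 19).
  15: 15 XOR 5 = 10 < 15 — winning move (to 10).
That gives 5 winning moves.

5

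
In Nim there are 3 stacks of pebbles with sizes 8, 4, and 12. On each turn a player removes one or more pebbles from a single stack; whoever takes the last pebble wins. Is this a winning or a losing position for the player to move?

Losing position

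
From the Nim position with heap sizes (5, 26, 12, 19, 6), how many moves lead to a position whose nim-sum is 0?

Bitwise XOR of the heap sizes:
  00101  (5)
  11010  (26)
  01100  (12)
  10011  (19)
  00110  (6)
  -----
  00110  (6)
The overall nim-sum is X = 6. A heap of size p has a winning move iff p XOR X < p (reduce it to p XOR X).
  5: 5 XOR 6 = 3 < 5 — winning move (to 3).
  26: 26 XOR 6 = 28 ≥ 26 — no move.
  12: 12 XOR 6 = 10 < 12 — winning move (to 10).
  19: 19 XOR 6 = 21 ≥ 19 — no move.
  6: 6 XOR 6 = 0 < 6 — winning move (to 0).
That gives 3 winning moves.

3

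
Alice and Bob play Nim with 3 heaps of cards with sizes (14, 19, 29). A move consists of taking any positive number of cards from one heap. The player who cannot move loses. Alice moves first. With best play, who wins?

Bitwise XOR of the heap sizes:
  01110  (14)
  10011  (19)
  11101  (29)
  -----
  00000  (0)
The nim-sum is 0, so this is a P-position: the player to move is in a losing position under optimal play; Alice is about to move from it and so loses — Bob wins.

Bob wins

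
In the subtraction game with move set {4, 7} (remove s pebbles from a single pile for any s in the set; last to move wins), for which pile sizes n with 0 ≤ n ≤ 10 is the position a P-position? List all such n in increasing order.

Build the Grundy sequence with g(k) = mex{g(k−s) : s ∈ {4, 7}, s ≤ k}:
k:     0  1  2  3  4  5  6  7  8  9 10
g(k):  0  0  0  0  1  1  1  1  2  2  2
The P-positions (g = 0) in 0..10 are 0, 1, 2, 3.

0, 1, 2, 3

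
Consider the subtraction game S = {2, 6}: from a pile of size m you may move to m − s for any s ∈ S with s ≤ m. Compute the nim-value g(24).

0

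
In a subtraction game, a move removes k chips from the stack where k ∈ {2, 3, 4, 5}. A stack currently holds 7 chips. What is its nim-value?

0

Build the Grundy sequence with g(k) = mex{g(k−s) : s ∈ {2, 3, 4, 5}, s ≤ k}:
g(0) = mex{} = 0
g(1) = mex{} = 0
g(2) = mex{0} = 1
g(3) = mex{0} = 1
g(4) = mex{0,1} = 2
g(5) = mex{0,1} = 2
g(6) = mex{0,1,2} = 3
g(7) = mex{1,2} = 0
So g(7) = 0.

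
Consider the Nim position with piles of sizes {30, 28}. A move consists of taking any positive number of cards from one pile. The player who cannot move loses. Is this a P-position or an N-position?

In binary:
  11110  (30)
  11100  (28)
  -----
  00010  (2)
The nim-sum is 2 ≠ 0, so this is an N-position: the player to move can win.

N-position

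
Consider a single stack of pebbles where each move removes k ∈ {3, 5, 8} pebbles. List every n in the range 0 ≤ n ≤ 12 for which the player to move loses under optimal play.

Build the Grundy sequence with g(k) = mex{g(k−s) : s ∈ {3, 5, 8}, s ≤ k}:
g(0) = mex{} = 0
g(1) = mex{} = 0
g(2) = mex{} = 0
g(3) = mex{0} = 1
g(4) = mex{0} = 1
g(5) = mex{0} = 1
g(6) = mex{0,1} = 2
g(7) = mex{0,1} = 2
g(8) = mex{0,1} = 2
g(9) = mex{0,1,2} = 3
g(10) = mex{0,1,2} = 3
g(11) = mex{1,2} = 0
g(12) = mex{1,2,3} = 0
The P-positions (g = 0) in 0..12 are 0, 1, 2, 11, 12.

0, 1, 2, 11, 12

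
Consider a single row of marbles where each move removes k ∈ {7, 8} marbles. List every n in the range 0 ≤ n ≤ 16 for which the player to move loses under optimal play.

Grundy values for subtraction set {7, 8}:
k:     0  1  2  3  4  5  6  7  8  9 10 11 12 13 14 15 16
g(k):  0  0  0  0  0  0  0  1  1  1  1  1  1  1  2  0  0
The P-positions (g = 0) in 0..16 are 0, 1, 2, 3, 4, 5, 6, 15, 16.

0, 1, 2, 3, 4, 5, 6, 15, 16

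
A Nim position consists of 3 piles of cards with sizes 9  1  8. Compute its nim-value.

Compute the nim-sum pairwise:
9 XOR 1 = 8
8 XOR 8 = 0

0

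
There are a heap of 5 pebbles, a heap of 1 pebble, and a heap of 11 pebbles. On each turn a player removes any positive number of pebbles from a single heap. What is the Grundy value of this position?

15

Compute the nim-sum pairwise:
5 XOR 1 = 4
4 XOR 11 = 15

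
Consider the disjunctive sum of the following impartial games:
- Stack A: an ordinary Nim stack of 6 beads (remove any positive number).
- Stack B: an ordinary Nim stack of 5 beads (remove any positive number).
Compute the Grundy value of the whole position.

Stack A is a plain Nim stack of size 6, so its Grundy value is 6.
Stack B is a plain Nim stack of size 5, so its Grundy value is 5.
By the Sprague-Grundy theorem, the Grundy value of a sum of independent games is the XOR of the component values.
Combined value = 6 ⊕ 5 = 3.

3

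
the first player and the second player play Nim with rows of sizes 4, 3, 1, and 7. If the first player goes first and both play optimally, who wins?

the first player wins

Compute the nim-sum pairwise:
4 ⊕ 3 = 7
7 ⊕ 1 = 6
6 ⊕ 7 = 1
The nim-sum is 1 ≠ 0, so this is an N-position: the player to move can win; the first player has a winning move.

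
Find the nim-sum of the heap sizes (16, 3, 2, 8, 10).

Write each in binary and XOR column by column:
  10000  (16)
  00011  (3)
  00010  (2)
  01000  (8)
  01010  (10)
  -----
  10011  (19)

19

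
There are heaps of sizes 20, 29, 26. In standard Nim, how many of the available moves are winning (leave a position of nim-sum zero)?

Nim-sum: 20 ⊕ 29 ⊕ 26 = 19.
The overall nim-sum is X = 19. A heap of size p has a winning move iff p XOR X < p (reduce it to p XOR X).
  20: 20 XOR 19 = 7 < 20 — winning move (to 7).
  29: 29 XOR 19 = 14 < 29 — winning move (to 14).
  26: 26 XOR 19 = 9 < 26 — winning move (to 9).
That gives 3 winning moves.

3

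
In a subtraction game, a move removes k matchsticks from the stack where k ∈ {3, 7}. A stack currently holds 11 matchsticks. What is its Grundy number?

Compute g(0), g(1), … for moves {3, 7}:
k:     0  1  2  3  4  5  6  7  8  9 10 11
g(k):  0  0  0  1  1  1  0  2  2  1  0  0
So g(11) = 0.

0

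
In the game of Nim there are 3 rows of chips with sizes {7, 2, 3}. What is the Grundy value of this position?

Compute the nim-sum pairwise:
7 ⊕ 2 = 5
5 ⊕ 3 = 6

6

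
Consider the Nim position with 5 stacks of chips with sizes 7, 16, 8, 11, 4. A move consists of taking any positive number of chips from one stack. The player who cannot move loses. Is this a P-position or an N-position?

N-position

Bitwise XOR of the heap sizes:
  00111  (7)
  10000  (16)
  01000  (8)
  01011  (11)
  00100  (4)
  -----
  10000  (16)
The nim-sum is 16 ≠ 0, so this is an N-position: the player to move can win.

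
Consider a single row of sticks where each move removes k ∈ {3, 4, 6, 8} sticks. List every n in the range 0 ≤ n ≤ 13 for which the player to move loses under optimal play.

0, 1, 2, 11, 12, 13

Grundy values for subtraction set {3, 4, 6, 8}:
g(0) = mex{} = 0
g(1) = mex{} = 0
g(2) = mex{} = 0
g(3) = mex{0} = 1
g(4) = mex{0} = 1
g(5) = mex{0} = 1
g(6) = mex{0,1} = 2
g(7) = mex{0,1} = 2
g(8) = mex{0,1} = 2
g(9) = mex{0,1,2} = 3
g(10) = mex{0,1,2} = 3
g(11) = mex{1,2} = 0
g(12) = mex{1,2,3} = 0
g(13) = mex{1,2,3} = 0
The P-positions (g = 0) in 0..13 are 0, 1, 2, 11, 12, 13.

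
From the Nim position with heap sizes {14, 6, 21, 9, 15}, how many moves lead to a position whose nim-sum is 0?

1

Compute the nim-sum pairwise:
14 XOR 6 = 8
8 XOR 21 = 29
29 XOR 9 = 20
20 XOR 15 = 27
The overall nim-sum is X = 27. A heap of size p has a winning move iff p XOR X < p (reduce it to p XOR X).
  14: 14 XOR 27 = 21 ≥ 14 — no move.
  6: 6 XOR 27 = 29 ≥ 6 — no move.
  21: 21 XOR 27 = 14 < 21 — winning move (to 14).
  9: 9 XOR 27 = 18 ≥ 9 — no move.
  15: 15 XOR 27 = 20 ≥ 15 — no move.
That gives 1 winning move.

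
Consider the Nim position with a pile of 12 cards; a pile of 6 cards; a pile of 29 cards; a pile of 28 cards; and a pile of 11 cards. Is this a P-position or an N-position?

P-position

Compute the nim-sum pairwise:
12 ^ 6 = 10
10 ^ 29 = 23
23 ^ 28 = 11
11 ^ 11 = 0
The nim-sum is 0, so this is a P-position: the player to move is in a losing position under optimal play.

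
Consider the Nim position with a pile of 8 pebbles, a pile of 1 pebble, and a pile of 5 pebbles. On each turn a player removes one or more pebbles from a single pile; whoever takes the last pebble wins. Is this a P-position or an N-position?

Compute the nim-sum pairwise:
8 ⊕ 1 = 9
9 ⊕ 5 = 12
The nim-sum is 12 ≠ 0, so this is an N-position: the player to move can win.

N-position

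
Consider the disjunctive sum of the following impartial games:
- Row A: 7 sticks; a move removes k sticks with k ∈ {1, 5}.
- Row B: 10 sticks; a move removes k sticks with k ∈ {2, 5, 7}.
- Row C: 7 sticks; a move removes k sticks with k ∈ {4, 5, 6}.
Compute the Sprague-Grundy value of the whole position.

0

For row A, compute g(0), g(1), … with moves {1, 5}:
k:     0  1  2  3  4  5  6  7
g(k):  0  1  0  1  0  1  0  1
So g(7) = 1.
Grundy values for row B (subtraction set {2, 5, 7}):
k:     0  1  2  3  4  5  6  7  8  9 10
g(k):  0  0  1  1  0  2  1  3  2  2  0
So g(10) = 0.
For row C, compute g(0), g(1), … with moves {4, 5, 6}:
k:     0  1  2  3  4  5  6  7
g(k):  0  0  0  0  1  1  1  1
So g(7) = 1.
By the Sprague-Grundy theorem, the Grundy value of a sum of independent games is the XOR of the component values.
Combined value = 1 XOR 0 XOR 1 = 0.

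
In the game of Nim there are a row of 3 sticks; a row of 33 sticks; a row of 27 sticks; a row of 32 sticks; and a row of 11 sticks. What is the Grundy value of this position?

Compute the nim-sum pairwise:
3 ⊕ 33 = 34
34 ⊕ 27 = 57
57 ⊕ 32 = 25
25 ⊕ 11 = 18

18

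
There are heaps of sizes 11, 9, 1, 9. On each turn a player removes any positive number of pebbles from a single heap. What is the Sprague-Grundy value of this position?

Nim-sum: 11 XOR 9 XOR 1 XOR 9 = 10.

10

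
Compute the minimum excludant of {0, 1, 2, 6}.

The values 0, 1, 2 are all present; 3 is the first non-negative integer missing from the set.

3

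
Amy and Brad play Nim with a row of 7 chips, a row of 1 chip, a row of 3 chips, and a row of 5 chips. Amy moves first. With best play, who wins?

Write each in binary and XOR column by column:
  111  (7)
  001  (1)
  011  (3)
  101  (5)
  ---
  000  (0)
The nim-sum is 0, so this is a P-position: the player to move is in a losing position under optimal play; Amy is about to move from it and so loses — Brad wins.

Brad wins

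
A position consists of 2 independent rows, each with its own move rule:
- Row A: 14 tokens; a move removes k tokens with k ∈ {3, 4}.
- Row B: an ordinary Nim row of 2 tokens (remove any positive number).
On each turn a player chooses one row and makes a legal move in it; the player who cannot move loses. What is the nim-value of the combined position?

2

For row A, compute g(0), g(1), … with moves {3, 4}:
k:     0  1  2  3  4  5  6  7  8  9 10 11 12 13 14
g(k):  0  0  0  1  1  1  2  0  0  0  1  1  1  2  0
So g(14) = 0.
Row B is a plain Nim row of size 2, so its Grundy value is 2.
By the Sprague-Grundy theorem, the Grundy value of a sum of independent games is the XOR of the component values.
Combined value = 0 XOR 2 = 2.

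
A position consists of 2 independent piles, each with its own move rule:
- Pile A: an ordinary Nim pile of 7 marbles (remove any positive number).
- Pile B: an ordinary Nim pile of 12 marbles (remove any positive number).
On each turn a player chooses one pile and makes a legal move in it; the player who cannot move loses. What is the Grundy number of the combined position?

11

Pile A is a plain Nim pile of size 7, so its Grundy value is 7.
Pile B is a plain Nim pile of size 12, so its Grundy value is 12.
By the Sprague-Grundy theorem, the Grundy value of a sum of independent games is the XOR of the component values.
Combined value = 7 ⊕ 12 = 11.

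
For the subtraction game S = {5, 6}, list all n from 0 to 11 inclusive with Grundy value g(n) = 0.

0, 1, 2, 3, 4, 11

Compute g(0), g(1), … for moves {5, 6}:
k:     0  1  2  3  4  5  6  7  8  9 10 11
g(k):  0  0  0  0  0  1  1  1  1  1  2  0
The P-positions (g = 0) in 0..11 are 0, 1, 2, 3, 4, 11.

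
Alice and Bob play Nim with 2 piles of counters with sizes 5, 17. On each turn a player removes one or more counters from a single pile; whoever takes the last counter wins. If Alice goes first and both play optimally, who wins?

Alice wins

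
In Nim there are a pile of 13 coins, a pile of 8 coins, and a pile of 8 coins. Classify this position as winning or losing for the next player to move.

Write each in binary and XOR column by column:
  1101  (13)
  1000  (8)
  1000  (8)
  ----
  1101  (13)
The nim-sum is 13 ≠ 0, so this is an N-position: the player to move can win.

Winning position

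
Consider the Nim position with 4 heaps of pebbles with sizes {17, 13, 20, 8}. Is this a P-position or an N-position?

Compute the nim-sum pairwise:
17 ⊕ 13 = 28
28 ⊕ 20 = 8
8 ⊕ 8 = 0
The nim-sum is 0, so this is a P-position: the player to move is in a losing position under optimal play.

P-position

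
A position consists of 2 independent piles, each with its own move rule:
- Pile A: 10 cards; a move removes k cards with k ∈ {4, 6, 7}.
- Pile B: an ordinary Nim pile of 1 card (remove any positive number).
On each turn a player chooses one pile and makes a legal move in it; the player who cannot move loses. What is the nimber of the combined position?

3

For pile A, compute g(0), g(1), … with moves {4, 6, 7}:
g(0) = mex{} = 0
g(1) = mex{} = 0
g(2) = mex{} = 0
g(3) = mex{} = 0
g(4) = mex{0} = 1
g(5) = mex{0} = 1
g(6) = mex{0} = 1
g(7) = mex{0} = 1
g(8) = mex{0,1} = 2
g(9) = mex{0,1} = 2
g(10) = mex{0,1} = 2
So g(10) = 2.
Pile B is a plain Nim pile of size 1, so its Grundy value is 1.
The value of a disjunctive sum is the nim-sum of the parts.
Combined value = 2 XOR 1 = 3.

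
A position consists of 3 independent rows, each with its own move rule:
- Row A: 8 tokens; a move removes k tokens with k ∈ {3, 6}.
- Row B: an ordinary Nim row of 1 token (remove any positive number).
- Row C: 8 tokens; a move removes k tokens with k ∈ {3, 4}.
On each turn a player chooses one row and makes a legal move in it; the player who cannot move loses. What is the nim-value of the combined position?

3

Grundy values for row A (subtraction set {3, 6}):
k:     0  1  2  3  4  5  6  7  8
g(k):  0  0  0  1  1  1  2  2  2
So g(8) = 2.
Row B is a plain Nim row of size 1, so its Grundy value is 1.
For row C, compute g(0), g(1), … with moves {3, 4}:
k:     0  1  2  3  4  5  6  7  8
g(k):  0  0  0  1  1  1  2  0  0
So g(8) = 0.
The value of a disjunctive sum is the nim-sum of the parts.
Combined value = 2 XOR 1 XOR 0 = 3.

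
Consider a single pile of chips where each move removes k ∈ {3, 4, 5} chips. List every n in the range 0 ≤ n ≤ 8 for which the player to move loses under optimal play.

0, 1, 2, 8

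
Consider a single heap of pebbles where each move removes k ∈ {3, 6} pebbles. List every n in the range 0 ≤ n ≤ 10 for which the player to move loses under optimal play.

0, 1, 2, 9, 10

Compute g(0), g(1), … for moves {3, 6}:
g(0) = mex{} = 0
g(1) = mex{} = 0
g(2) = mex{} = 0
g(3) = mex{0} = 1
g(4) = mex{0} = 1
g(5) = mex{0} = 1
g(6) = mex{0,1} = 2
g(7) = mex{0,1} = 2
g(8) = mex{0,1} = 2
g(9) = mex{1,2} = 0
g(10) = mex{1,2} = 0
The P-positions (g = 0) in 0..10 are 0, 1, 2, 9, 10.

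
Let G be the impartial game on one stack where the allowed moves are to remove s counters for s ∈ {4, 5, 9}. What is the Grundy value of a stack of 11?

2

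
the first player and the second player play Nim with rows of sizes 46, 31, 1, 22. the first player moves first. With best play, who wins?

the first player wins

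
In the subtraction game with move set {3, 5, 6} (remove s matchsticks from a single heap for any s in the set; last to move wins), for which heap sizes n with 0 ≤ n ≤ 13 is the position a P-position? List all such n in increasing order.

0, 1, 2, 9, 10, 11

Grundy values for subtraction set {3, 5, 6}:
k:     0  1  2  3  4  5  6  7  8  9 10 11 12 13
g(k):  0  0  0  1  1  1  2  2  2  0  0  0  1  1
The P-positions (g = 0) in 0..13 are 0, 1, 2, 9, 10, 11.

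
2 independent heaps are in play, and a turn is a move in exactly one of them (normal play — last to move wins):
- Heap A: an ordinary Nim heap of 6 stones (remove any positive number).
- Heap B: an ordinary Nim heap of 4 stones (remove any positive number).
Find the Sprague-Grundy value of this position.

Heap A is a plain Nim heap of size 6, so its Grundy value is 6.
Heap B is a plain Nim heap of size 4, so its Grundy value is 4.
By the Sprague-Grundy theorem, the Grundy value of a sum of independent games is the XOR of the component values.
Combined value = 6 XOR 4 = 2.

2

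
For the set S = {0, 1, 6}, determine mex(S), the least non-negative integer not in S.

2

The values 0, 1 are all present; 2 is the first non-negative integer missing from the set.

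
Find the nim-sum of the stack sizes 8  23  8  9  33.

63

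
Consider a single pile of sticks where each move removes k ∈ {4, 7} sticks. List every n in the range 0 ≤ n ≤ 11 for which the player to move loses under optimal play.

Grundy values for subtraction set {4, 7}:
k:     0  1  2  3  4  5  6  7  8  9 10 11
g(k):  0  0  0  0  1  1  1  1  2  2  2  0
The P-positions (g = 0) in 0..11 are 0, 1, 2, 3, 11.

0, 1, 2, 3, 11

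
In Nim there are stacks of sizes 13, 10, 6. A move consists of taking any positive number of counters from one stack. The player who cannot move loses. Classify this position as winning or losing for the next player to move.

Winning position

Bitwise XOR of the heap sizes:
  1101  (13)
  1010  (10)
  0110  (6)
  ----
  0001  (1)
The nim-sum is 1 ≠ 0, so this is an N-position: the player to move can win.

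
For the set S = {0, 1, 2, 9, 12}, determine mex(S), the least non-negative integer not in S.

The values 0, 1, 2 are all present; 3 is the first non-negative integer missing from the set.

3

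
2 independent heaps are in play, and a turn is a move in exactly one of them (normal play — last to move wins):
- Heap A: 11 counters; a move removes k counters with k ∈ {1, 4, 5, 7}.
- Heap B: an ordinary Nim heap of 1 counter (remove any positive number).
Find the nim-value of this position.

0

Build the Grundy sequence for heap A with g(k) = mex{g(k−s) : s ∈ {1, 4, 5, 7}, s ≤ k}:
k:     0  1  2  3  4  5  6  7  8  9 10 11
g(k):  0  1  0  1  2  3  2  3  0  1  0  1
So g(11) = 1.
Heap B is a plain Nim heap of size 1, so its Grundy value is 1.
By the Sprague-Grundy theorem, the Grundy value of a sum of independent games is the XOR of the component values.
Combined value = 1 XOR 1 = 0.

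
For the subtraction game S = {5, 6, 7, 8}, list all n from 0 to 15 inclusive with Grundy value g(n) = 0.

0, 1, 2, 3, 4, 13, 14, 15

Grundy values for subtraction set {5, 6, 7, 8}:
k:     0  1  2  3  4  5  6  7  8  9 10 11 12 13 14 15
g(k):  0  0  0  0  0  1  1  1  1  1  2  2  2  0  0  0
The P-positions (g = 0) in 0..15 are 0, 1, 2, 3, 4, 13, 14, 15.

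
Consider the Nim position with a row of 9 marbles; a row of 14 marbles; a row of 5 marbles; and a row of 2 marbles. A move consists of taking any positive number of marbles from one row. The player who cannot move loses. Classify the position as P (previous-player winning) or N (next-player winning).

P-position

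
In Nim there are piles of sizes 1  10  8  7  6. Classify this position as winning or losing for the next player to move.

Compute the nim-sum pairwise:
1 ⊕ 10 = 11
11 ⊕ 8 = 3
3 ⊕ 7 = 4
4 ⊕ 6 = 2
The nim-sum is 2 ≠ 0, so this is an N-position: the player to move can win.

Winning position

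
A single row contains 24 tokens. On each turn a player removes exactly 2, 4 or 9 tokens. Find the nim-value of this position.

Build the Grundy sequence with g(k) = mex{g(k−s) : s ∈ {2, 4, 9}, s ≤ k}:
k:     0  1  2  3  4  5  6  7  8  9 10 11 12 13 14 15 16 17 18 19 20 21 22 23 24
g(k):  0  0  1  1  2  2  0  0  1  1  2  2  0  0  1  1  2  2  0  0  1  1  2  2  0
So g(24) = 0.

0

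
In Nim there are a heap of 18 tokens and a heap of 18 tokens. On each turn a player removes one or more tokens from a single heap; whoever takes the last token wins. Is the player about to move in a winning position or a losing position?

Compute the nim-sum pairwise:
18 ^ 18 = 0
The nim-sum is 0, so this is a P-position: the player to move is in a losing position under optimal play.

Losing position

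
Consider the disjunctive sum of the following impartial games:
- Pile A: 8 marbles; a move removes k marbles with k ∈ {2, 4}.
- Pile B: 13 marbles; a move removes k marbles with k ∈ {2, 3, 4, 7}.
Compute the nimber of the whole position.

For pile A, compute g(0), g(1), … with moves {2, 4}:
k:     0  1  2  3  4  5  6  7  8
g(k):  0  0  1  1  2  2  0  0  1
So g(8) = 1.
Grundy values for pile B (subtraction set {2, 3, 4, 7}):
g(0) = mex{} = 0
g(1) = mex{} = 0
g(2) = mex{0} = 1
g(3) = mex{0} = 1
g(4) = mex{0,1} = 2
g(5) = mex{0,1} = 2
g(6) = mex{1,2} = 0
g(7) = mex{0,1,2} = 3
g(8) = mex{0,2} = 1
g(9) = mex{0,1,2,3} = 4
g(10) = mex{0,1,3} = 2
g(11) = mex{1,2,3,4} = 0
g(12) = mex{1,2,4} = 0
g(13) = mex{0,2,4} = 1
So g(13) = 1.
The value of a disjunctive sum is the nim-sum of the parts.
Combined value = 1 XOR 1 = 0.

0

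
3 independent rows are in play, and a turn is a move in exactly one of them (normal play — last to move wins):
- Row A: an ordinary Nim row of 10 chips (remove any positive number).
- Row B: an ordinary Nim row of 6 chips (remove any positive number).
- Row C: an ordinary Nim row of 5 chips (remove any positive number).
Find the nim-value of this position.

9

Row A is a plain Nim row of size 10, so its Grundy value is 10.
Row B is a plain Nim row of size 6, so its Grundy value is 6.
Row C is a plain Nim row of size 5, so its Grundy value is 5.
By the Sprague-Grundy theorem, the Grundy value of a sum of independent games is the XOR of the component values.
Combined value = 10 ⊕ 6 ⊕ 5 = 9.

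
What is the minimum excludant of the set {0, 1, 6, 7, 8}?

The values 0, 1 are all present; 2 is the first non-negative integer missing from the set.

2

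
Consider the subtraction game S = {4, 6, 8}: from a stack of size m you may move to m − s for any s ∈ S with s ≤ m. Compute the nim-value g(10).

2

Grundy values for subtraction set {4, 6, 8}:
k:     0  1  2  3  4  5  6  7  8  9 10
g(k):  0  0  0  0  1  1  1  1  2  2  2
So g(10) = 2.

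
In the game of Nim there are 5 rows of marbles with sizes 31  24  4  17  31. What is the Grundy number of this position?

Nim-sum: 31 ⊕ 24 ⊕ 4 ⊕ 17 ⊕ 31 = 13.

13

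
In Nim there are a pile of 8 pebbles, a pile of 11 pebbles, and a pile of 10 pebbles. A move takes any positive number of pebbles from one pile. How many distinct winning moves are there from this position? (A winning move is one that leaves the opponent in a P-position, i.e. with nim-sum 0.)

Write each in binary and XOR column by column:
  1000  (8)
  1011  (11)
  1010  (10)
  ----
  1001  (9)
The overall nim-sum is X = 9. A pile of size p has a winning move iff p XOR X < p (reduce it to p XOR X).
  8: 8 XOR 9 = 1 < 8 — winning move (to 1).
  11: 11 XOR 9 = 2 < 11 — winning move (to 2).
  10: 10 XOR 9 = 3 < 10 — winning move (to 3).
That gives 3 winning moves.

3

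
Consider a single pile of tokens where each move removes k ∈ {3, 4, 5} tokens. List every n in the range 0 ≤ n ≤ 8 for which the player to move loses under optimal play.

0, 1, 2, 8

Compute g(0), g(1), … for moves {3, 4, 5}:
k:     0  1  2  3  4  5  6  7  8
g(k):  0  0  0  1  1  1  2  2  0
The P-positions (g = 0) in 0..8 are 0, 1, 2, 8.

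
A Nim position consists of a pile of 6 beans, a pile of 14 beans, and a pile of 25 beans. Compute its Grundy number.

17

Nim-sum: 6 XOR 14 XOR 25 = 17.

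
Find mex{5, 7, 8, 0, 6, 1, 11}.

2

The values 0, 1 are all present; 2 is the first non-negative integer missing from the set.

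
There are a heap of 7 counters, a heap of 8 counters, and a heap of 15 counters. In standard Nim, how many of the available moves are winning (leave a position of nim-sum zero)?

Compute the nim-sum pairwise:
7 ⊕ 8 = 15
15 ⊕ 15 = 0
The nim-sum is already 0, so every move leaves a nonzero nim-sum — there are no winning moves.

0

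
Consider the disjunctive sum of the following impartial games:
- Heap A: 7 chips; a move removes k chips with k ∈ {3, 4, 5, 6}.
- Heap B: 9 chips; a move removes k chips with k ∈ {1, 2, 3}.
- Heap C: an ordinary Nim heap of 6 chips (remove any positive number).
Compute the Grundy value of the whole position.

Grundy values for heap A (subtraction set {3, 4, 5, 6}):
k:     0  1  2  3  4  5  6  7
g(k):  0  0  0  1  1  1  2  2
So g(7) = 2.
Grundy values for heap B (subtraction set {1, 2, 3}):
g(0) = mex{} = 0
g(1) = mex{0} = 1
g(2) = mex{0,1} = 2
g(3) = mex{0,1,2} = 3
g(4) = mex{1,2,3} = 0
g(5) = mex{0,2,3} = 1
g(6) = mex{0,1,3} = 2
g(7) = mex{0,1,2} = 3
g(8) = mex{1,2,3} = 0
g(9) = mex{0,2,3} = 1
So g(9) = 1.
Heap C is a plain Nim heap of size 6, so its Grundy value is 6.
By the Sprague-Grundy theorem, the Grundy value of a sum of independent games is the XOR of the component values.
Combined value = 2 ⊕ 1 ⊕ 6 = 5.

5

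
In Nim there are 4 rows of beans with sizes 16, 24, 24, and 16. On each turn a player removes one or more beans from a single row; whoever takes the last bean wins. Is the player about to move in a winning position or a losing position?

Losing position

In binary:
  10000  (16)
  11000  (24)
  11000  (24)
  10000  (16)
  -----
  00000  (0)
The nim-sum is 0, so this is a P-position: the player to move is in a losing position under optimal play.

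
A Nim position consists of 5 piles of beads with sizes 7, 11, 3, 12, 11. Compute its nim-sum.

8

Compute the nim-sum pairwise:
7 ⊕ 11 = 12
12 ⊕ 3 = 15
15 ⊕ 12 = 3
3 ⊕ 11 = 8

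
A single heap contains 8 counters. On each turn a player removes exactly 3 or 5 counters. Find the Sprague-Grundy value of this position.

Compute g(0), g(1), … for moves {3, 5}:
k:     0  1  2  3  4  5  6  7  8
g(k):  0  0  0  1  1  1  2  2  0
So g(8) = 0.

0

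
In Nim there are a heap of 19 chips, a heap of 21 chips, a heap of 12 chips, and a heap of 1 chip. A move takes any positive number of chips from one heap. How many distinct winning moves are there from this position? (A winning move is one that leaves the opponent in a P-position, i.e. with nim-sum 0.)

Nim-sum: 19 ⊕ 21 ⊕ 12 ⊕ 1 = 11.
The overall nim-sum is X = 11. A heap of size p has a winning move iff p XOR X < p (reduce it to p XOR X).
  19: 19 XOR 11 = 24 ≥ 19 — no move.
  21: 21 XOR 11 = 30 ≥ 21 — no move.
  12: 12 XOR 11 = 7 < 12 — winning move (to 7).
  1: 1 XOR 11 = 10 ≥ 1 — no move.
That gives 1 winning move.

1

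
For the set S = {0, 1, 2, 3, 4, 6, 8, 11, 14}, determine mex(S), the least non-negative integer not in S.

5

The values 0, 1, 2, 3, 4 are all present; 5 is the first non-negative integer missing from the set.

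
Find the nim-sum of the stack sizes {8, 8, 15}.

15

Nim-sum: 8 XOR 8 XOR 15 = 15.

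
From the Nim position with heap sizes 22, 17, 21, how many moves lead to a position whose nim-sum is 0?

3

Compute the nim-sum pairwise:
22 ⊕ 17 = 7
7 ⊕ 21 = 18
The overall nim-sum is X = 18. A heap of size p has a winning move iff p XOR X < p (reduce it to p XOR X).
  22: 22 XOR 18 = 4 < 22 — winning move (to 4).
  17: 17 XOR 18 = 3 < 17 — winning move (to 3).
  21: 21 XOR 18 = 7 < 21 — winning move (to 7).
That gives 3 winning moves.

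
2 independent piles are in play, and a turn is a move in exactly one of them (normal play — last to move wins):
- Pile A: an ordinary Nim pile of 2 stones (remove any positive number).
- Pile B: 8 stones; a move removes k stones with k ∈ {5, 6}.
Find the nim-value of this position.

3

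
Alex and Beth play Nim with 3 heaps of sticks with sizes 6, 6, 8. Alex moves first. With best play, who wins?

Nim-sum: 6 XOR 6 XOR 8 = 8.
The nim-sum is 8 ≠ 0, so this is an N-position: the player to move can win; Alex has a winning move.

Alex wins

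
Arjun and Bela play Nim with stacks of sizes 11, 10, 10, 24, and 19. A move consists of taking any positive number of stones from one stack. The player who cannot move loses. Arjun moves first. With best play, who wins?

Compute the nim-sum pairwise:
11 ^ 10 = 1
1 ^ 10 = 11
11 ^ 24 = 19
19 ^ 19 = 0
The nim-sum is 0, so this is a P-position: the player to move is in a losing position under optimal play; Arjun is about to move from it and so loses — Bela wins.

Bela wins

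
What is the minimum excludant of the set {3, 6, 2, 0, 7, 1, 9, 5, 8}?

4

The values 0, 1, 2, 3 are all present; 4 is the first non-negative integer missing from the set.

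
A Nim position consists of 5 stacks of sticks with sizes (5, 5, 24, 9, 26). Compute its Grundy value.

Bitwise XOR of the heap sizes:
  00101  (5)
  00101  (5)
  11000  (24)
  01001  (9)
  11010  (26)
  -----
  01011  (11)

11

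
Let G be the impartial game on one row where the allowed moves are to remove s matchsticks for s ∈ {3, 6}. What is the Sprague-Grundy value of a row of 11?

Build the Grundy sequence with g(k) = mex{g(k−s) : s ∈ {3, 6}, s ≤ k}:
k:     0  1  2  3  4  5  6  7  8  9 10 11
g(k):  0  0  0  1  1  1  2  2  2  0  0  0
So g(11) = 0.

0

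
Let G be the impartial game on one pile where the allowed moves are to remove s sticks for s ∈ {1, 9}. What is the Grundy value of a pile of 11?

Grundy values for subtraction set {1, 9}:
k:     0  1  2  3  4  5  6  7  8  9 10 11
g(k):  0  1  0  1  0  1  0  1  0  1  0  1
So g(11) = 1.

1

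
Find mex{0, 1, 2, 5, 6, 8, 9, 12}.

3

The values 0, 1, 2 are all present; 3 is the first non-negative integer missing from the set.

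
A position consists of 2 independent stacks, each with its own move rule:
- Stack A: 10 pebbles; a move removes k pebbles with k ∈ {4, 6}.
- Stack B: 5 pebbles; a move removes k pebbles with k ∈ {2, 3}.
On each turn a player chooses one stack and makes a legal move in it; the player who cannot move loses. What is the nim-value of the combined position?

For stack A, compute g(0), g(1), … with moves {4, 6}:
g(0) = mex{} = 0
g(1) = mex{} = 0
g(2) = mex{} = 0
g(3) = mex{} = 0
g(4) = mex{0} = 1
g(5) = mex{0} = 1
g(6) = mex{0} = 1
g(7) = mex{0} = 1
g(8) = mex{0,1} = 2
g(9) = mex{0,1} = 2
g(10) = mex{1} = 0
So g(10) = 0.
Grundy values for stack B (subtraction set {2, 3}):
g(0) = mex{} = 0
g(1) = mex{} = 0
g(2) = mex{0} = 1
g(3) = mex{0} = 1
g(4) = mex{0,1} = 2
g(5) = mex{1} = 0
So g(5) = 0.
The value of a disjunctive sum is the nim-sum of the parts.
Combined value = 0 XOR 0 = 0.

0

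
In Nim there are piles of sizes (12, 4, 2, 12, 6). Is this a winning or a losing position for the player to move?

Losing position

Nim-sum: 12 XOR 4 XOR 2 XOR 12 XOR 6 = 0.
The nim-sum is 0, so this is a P-position: the player to move is in a losing position under optimal play.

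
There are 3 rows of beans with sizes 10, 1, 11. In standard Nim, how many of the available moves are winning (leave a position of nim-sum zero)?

0

Bitwise XOR of the heap sizes:
  1010  (10)
  0001  (1)
  1011  (11)
  ----
  0000  (0)
The nim-sum is already 0, so every move leaves a nonzero nim-sum — there are no winning moves.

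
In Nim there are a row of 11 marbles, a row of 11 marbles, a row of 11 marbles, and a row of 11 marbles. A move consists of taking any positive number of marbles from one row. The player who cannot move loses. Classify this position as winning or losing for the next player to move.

Losing position

Nim-sum: 11 ^ 11 ^ 11 ^ 11 = 0.
The nim-sum is 0, so this is a P-position: the player to move is in a losing position under optimal play.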